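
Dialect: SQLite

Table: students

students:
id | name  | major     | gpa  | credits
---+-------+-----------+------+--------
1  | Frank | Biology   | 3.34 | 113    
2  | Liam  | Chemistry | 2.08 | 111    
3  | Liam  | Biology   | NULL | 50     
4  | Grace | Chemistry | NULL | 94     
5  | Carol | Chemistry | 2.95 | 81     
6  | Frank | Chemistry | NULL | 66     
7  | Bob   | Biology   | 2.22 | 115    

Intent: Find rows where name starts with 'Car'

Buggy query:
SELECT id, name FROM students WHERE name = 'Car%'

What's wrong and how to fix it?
Bug: '=' compares the literal string including the % character; pattern matching needs LIKE

Fix: Use LIKE for wildcard pattern matching

Corrected query:
SELECT id, name FROM students WHERE name LIKE 'Car%'

Result:
id | name 
---+------
5  | Carol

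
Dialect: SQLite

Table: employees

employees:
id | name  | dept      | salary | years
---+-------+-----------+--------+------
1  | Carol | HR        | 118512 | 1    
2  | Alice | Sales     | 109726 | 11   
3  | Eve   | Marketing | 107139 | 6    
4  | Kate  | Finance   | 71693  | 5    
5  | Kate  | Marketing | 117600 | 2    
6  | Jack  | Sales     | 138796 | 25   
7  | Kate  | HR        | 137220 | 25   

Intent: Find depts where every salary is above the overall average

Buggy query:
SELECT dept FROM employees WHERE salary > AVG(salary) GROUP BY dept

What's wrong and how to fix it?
Bug: AVG() is an aggregate; it can't sit directly in WHERE

Fix: Use a subquery for AVG and a HAVING MIN(...) filter so the condition holds for every row in the group

Corrected query:
SELECT dept FROM employees GROUP BY dept HAVING MIN(salary) > (SELECT AVG(salary) FROM employees)

Result:
dept
----
HR  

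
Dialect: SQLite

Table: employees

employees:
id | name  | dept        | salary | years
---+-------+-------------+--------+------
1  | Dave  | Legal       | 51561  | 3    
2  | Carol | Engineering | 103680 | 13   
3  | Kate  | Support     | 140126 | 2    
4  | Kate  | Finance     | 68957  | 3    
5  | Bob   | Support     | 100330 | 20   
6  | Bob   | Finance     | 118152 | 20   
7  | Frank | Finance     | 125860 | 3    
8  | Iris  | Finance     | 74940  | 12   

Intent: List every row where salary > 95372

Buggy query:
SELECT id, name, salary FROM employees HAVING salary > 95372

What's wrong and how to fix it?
Bug: This is a non-aggregate query (no GROUP BY, no aggregates), so in SQLite the HAVING clause is invalid here; a row-level condition belongs in WHERE

Fix: Use WHERE for row-level filtering

Corrected query:
SELECT id, name, salary FROM employees WHERE salary > 95372

Result:
id | name  | salary
---+-------+-------
2  | Carol | 103680
3  | Kate  | 140126
5  | Bob   | 100330
6  | Bob   | 118152
7  | Frank | 125860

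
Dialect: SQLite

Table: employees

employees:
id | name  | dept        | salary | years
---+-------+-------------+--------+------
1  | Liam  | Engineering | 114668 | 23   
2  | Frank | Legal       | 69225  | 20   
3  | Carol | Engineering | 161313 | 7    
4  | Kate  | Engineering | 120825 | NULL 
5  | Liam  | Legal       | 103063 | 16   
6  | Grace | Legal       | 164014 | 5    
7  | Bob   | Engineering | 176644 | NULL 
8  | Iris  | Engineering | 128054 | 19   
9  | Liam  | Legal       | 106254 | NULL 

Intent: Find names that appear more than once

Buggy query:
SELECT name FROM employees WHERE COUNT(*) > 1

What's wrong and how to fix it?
Bug: WHERE can't reference COUNT(*); aggregates are computed after WHERE

Fix: GROUP BY name, then filter groups with HAVING COUNT(*) > 1

Corrected query:
SELECT name FROM employees GROUP BY name HAVING COUNT(*) > 1

Result:
name
----
Liam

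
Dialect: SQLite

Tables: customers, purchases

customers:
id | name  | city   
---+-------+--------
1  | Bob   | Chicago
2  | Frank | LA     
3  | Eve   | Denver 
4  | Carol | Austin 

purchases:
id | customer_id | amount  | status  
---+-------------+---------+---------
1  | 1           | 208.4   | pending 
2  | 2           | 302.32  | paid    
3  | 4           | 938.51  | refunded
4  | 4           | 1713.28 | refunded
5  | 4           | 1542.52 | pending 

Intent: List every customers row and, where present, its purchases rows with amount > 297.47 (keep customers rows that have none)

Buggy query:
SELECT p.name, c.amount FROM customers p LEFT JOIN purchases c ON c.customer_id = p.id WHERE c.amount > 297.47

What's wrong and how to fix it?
Bug: Filtering c.amount in WHERE discards the NULL rows produced by LEFT JOIN, turning it into an inner join

Fix: Put 'c.amount > 297.47' in the JOIN's ON clause instead of WHERE

Corrected query:
SELECT p.name, c.amount FROM customers p LEFT JOIN purchases c ON c.customer_id = p.id AND c.amount > 297.47

Result:
name  | amount 
------+--------
Bob   | NULL   
Frank | 302.32 
Eve   | NULL   
Carol | 938.51 
Carol | 1542.52
Carol | 1713.28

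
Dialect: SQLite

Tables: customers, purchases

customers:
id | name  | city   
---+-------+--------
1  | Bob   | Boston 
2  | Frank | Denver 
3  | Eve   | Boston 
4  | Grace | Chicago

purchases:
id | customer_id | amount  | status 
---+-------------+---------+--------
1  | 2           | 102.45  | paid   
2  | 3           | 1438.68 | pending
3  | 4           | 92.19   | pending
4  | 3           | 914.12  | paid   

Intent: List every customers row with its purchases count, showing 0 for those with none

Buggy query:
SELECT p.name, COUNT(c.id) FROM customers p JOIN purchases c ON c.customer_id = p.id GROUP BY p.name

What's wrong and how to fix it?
Bug: An inner join excludes parents with zero children

Fix: Switch to LEFT JOIN to retain unmatched parent rows

Corrected query:
SELECT p.name, COUNT(c.id) FROM customers p LEFT JOIN purchases c ON c.customer_id = p.id GROUP BY p.name

Result:
name  | COUNT(c.id)
------+------------
Bob   | 0          
Eve   | 2          
Frank | 1          
Grace | 1          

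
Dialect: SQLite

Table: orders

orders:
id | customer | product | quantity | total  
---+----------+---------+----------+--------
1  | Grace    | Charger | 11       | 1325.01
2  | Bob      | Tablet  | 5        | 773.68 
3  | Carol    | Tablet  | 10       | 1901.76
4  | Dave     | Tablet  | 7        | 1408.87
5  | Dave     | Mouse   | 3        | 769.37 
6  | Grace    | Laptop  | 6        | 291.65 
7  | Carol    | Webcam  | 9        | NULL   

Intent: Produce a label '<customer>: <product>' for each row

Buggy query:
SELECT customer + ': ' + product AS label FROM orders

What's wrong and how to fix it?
Bug: '+' is numeric addition; on text columns SQLite converts them to 0 instead of concatenating

Fix: Replace + with || to concatenate text

Corrected query:
SELECT customer || ': ' || product AS label FROM orders

Result:
label         
--------------
Grace: Charger
Bob: Tablet   
Carol: Tablet 
Dave: Tablet  
Dave: Mouse   
Grace: Laptop 
Carol: Webcam 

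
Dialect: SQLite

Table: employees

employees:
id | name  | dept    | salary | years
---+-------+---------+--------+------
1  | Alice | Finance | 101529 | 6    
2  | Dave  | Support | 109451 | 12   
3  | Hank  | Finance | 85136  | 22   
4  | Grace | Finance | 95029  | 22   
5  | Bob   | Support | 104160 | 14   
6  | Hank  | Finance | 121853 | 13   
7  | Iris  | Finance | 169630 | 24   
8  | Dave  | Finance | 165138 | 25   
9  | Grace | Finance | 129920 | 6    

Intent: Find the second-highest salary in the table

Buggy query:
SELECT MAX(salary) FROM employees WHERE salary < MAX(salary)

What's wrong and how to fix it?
Bug: MAX(salary) on the right of the comparison is an aggregate-in-WHERE error

Fix: Put the inner MAX in a scalar subquery

Corrected query:
SELECT MAX(salary) FROM employees WHERE salary < (SELECT MAX(salary) FROM employees)

Result:
MAX(salary)
-----------
165138     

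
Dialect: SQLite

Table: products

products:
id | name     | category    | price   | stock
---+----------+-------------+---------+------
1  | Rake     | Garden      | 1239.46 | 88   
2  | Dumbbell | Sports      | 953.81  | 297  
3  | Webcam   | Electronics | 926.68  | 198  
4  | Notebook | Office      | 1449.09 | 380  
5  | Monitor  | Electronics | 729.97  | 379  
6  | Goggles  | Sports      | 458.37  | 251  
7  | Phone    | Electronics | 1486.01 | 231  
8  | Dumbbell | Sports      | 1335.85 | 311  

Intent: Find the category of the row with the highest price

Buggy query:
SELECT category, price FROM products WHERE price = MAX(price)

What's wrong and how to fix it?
Bug: MAX(price) is an aggregate and cannot be used directly in WHERE

Fix: Wrap MAX in a scalar subquery so WHERE compares against a single value

Corrected query:
SELECT category, price FROM products WHERE price = (SELECT MAX(price) FROM products)

Result:
category    | price  
------------+--------
Electronics | 1486.01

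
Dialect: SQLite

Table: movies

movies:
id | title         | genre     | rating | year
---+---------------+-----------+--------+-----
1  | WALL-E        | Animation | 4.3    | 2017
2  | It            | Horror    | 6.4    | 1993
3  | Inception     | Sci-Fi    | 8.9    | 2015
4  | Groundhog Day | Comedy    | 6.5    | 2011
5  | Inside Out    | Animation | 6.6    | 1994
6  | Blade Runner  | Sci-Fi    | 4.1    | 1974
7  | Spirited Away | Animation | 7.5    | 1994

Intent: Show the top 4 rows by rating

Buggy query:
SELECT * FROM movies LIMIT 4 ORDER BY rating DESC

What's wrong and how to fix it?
Bug: ORDER BY cannot follow LIMIT; LIMIT is the final clause

Fix: Sort with ORDER BY, then apply LIMIT

Corrected query:
SELECT * FROM movies ORDER BY rating DESC LIMIT 4

Result:
id | title         | genre     | rating | year
---+---------------+-----------+--------+-----
3  | Inception     | Sci-Fi    | 8.9    | 2015
7  | Spirited Away | Animation | 7.5    | 1994
5  | Inside Out    | Animation | 6.6    | 1994
4  | Groundhog Day | Comedy    | 6.5    | 2011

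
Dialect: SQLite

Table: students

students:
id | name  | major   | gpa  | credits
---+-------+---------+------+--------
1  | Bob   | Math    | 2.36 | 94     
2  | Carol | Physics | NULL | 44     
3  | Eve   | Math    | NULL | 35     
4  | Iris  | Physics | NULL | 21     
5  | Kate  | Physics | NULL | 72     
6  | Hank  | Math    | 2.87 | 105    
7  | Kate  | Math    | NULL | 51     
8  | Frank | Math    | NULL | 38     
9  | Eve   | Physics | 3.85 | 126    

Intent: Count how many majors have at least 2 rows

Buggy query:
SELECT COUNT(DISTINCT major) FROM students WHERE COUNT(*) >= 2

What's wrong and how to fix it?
Bug: WHERE filters individual rows, not groups, so a group-level COUNT is invalid there

Fix: Group first with HAVING COUNT(*) >= 2, then COUNT the resulting groups

Corrected query:
SELECT COUNT(*) FROM (SELECT major FROM students GROUP BY major HAVING COUNT(*) >= 2)

Result:
COUNT(*)
--------
2       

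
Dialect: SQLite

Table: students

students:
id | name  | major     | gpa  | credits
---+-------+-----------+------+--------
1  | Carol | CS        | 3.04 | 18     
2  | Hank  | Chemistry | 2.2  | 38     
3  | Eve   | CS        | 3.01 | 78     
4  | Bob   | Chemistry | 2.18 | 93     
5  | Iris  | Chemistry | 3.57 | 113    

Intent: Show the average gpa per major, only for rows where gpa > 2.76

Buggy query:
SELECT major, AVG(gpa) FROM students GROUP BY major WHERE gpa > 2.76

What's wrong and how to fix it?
Bug: WHERE cannot follow GROUP BY

Fix: Move the WHERE clause before GROUP BY

Corrected query:
SELECT major, AVG(gpa) FROM students WHERE gpa > 2.76 GROUP BY major

Result:
major     | AVG(gpa)
----------+---------
CS        | 3.025   
Chemistry | 3.57    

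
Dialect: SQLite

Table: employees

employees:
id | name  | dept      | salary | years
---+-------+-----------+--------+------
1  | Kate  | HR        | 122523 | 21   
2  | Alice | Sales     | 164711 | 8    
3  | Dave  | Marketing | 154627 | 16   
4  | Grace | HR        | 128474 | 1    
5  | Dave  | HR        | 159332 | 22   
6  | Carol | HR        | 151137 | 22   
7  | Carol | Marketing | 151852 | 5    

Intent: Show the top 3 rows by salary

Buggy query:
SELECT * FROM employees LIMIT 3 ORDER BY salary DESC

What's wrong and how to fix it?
Bug: ORDER BY cannot follow LIMIT; LIMIT is the final clause

Fix: Swap the clauses: ORDER BY first, then LIMIT

Corrected query:
SELECT * FROM employees ORDER BY salary DESC LIMIT 3

Result:
id | name  | dept      | salary | years
---+-------+-----------+--------+------
2  | Alice | Sales     | 164711 | 8    
5  | Dave  | HR        | 159332 | 22   
3  | Dave  | Marketing | 154627 | 16   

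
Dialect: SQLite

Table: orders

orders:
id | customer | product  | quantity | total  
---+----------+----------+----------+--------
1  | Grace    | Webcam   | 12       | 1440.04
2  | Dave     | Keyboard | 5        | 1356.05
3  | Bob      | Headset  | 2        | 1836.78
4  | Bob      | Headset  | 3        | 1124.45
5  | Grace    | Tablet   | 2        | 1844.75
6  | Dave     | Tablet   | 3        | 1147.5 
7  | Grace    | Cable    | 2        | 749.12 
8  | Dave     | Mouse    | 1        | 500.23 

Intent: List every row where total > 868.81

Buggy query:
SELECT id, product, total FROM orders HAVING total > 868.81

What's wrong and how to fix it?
Bug: This is a non-aggregate query (no GROUP BY, no aggregates), so in SQLite the HAVING clause is invalid here; a row-level condition belongs in WHERE

Fix: Replace HAVING with WHERE since the condition applies to individual rows

Corrected query:
SELECT id, product, total FROM orders WHERE total > 868.81

Result:
id | product  | total  
---+----------+--------
1  | Webcam   | 1440.04
2  | Keyboard | 1356.05
3  | Headset  | 1836.78
4  | Headset  | 1124.45
5  | Tablet   | 1844.75
6  | Tablet   | 1147.5 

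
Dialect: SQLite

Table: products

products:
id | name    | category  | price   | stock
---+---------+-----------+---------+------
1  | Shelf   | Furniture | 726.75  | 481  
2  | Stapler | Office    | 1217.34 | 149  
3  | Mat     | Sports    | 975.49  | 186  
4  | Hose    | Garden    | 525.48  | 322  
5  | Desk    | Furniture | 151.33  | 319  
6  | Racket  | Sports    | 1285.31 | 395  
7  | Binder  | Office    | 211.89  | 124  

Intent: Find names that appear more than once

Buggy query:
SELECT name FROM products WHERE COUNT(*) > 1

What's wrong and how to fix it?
Bug: COUNT(*) is an aggregate and cannot be used in WHERE

Fix: GROUP BY name, then filter groups with HAVING COUNT(*) > 1

Corrected query:
SELECT name FROM products GROUP BY name HAVING COUNT(*) > 1

Result:
(no rows)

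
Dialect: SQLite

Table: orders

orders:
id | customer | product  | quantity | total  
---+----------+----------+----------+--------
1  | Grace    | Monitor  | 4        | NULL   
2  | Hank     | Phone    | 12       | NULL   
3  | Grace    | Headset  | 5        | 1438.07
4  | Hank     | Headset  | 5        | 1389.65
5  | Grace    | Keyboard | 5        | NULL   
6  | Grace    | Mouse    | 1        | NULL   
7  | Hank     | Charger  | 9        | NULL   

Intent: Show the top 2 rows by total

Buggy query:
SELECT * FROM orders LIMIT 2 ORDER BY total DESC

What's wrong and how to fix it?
Bug: ORDER BY cannot follow LIMIT; LIMIT is the final clause

Fix: Swap the clauses: ORDER BY first, then LIMIT

Corrected query:
SELECT * FROM orders ORDER BY total DESC LIMIT 2

Result:
id | customer | product | quantity | total  
---+----------+---------+----------+--------
3  | Grace    | Headset | 5        | 1438.07
4  | Hank     | Headset | 5        | 1389.65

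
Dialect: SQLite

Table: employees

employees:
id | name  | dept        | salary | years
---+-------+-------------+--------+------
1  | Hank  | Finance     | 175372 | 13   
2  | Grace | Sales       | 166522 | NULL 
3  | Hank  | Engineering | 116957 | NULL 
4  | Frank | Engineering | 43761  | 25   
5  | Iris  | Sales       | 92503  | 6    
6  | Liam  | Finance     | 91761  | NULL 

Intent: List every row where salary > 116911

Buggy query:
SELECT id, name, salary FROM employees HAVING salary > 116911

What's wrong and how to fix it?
Bug: This is a non-aggregate query (no GROUP BY, no aggregates), so in SQLite the HAVING clause is invalid here; a row-level condition belongs in WHERE

Fix: Replace HAVING with WHERE since the condition applies to individual rows

Corrected query:
SELECT id, name, salary FROM employees WHERE salary > 116911

Result:
id | name  | salary
---+-------+-------
1  | Hank  | 175372
2  | Grace | 166522
3  | Hank  | 116957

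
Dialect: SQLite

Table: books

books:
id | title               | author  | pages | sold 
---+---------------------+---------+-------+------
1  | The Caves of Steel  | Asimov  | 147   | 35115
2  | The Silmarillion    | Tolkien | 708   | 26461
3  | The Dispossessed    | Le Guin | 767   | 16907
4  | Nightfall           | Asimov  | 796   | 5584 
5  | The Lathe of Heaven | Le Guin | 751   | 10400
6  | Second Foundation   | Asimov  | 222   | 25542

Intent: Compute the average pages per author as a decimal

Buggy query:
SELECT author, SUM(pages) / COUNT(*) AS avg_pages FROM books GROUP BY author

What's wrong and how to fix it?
Bug: SUM(pages) and COUNT(*) are both integers; the division truncates the fractional part

Fix: Cast one side to REAL so the division keeps the fractional part

Corrected query:
SELECT author, SUM(pages) * 1.0 / COUNT(*) AS avg_pages FROM books GROUP BY author

Result:
author  | avg_pages 
--------+-----------
Asimov  | 388.333333
Le Guin | 759       
Tolkien | 708       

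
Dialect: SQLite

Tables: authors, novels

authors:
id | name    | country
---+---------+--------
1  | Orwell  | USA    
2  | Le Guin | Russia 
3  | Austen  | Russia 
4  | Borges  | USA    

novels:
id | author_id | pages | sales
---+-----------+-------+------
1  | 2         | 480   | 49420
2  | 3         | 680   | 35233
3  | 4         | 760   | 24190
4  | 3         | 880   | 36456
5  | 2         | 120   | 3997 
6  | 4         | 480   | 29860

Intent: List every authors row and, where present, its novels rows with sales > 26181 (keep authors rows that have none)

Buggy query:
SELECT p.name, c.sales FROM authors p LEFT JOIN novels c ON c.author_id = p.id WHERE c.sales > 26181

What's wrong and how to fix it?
Bug: A WHERE condition on the right-hand table after LEFT JOIN drops unmatched parents

Fix: Move the right-table condition into the ON clause so unmatched parents are kept

Corrected query:
SELECT p.name, c.sales FROM authors p LEFT JOIN novels c ON c.author_id = p.id AND c.sales > 26181

Result:
name    | sales
--------+------
Orwell  | NULL 
Le Guin | 49420
Austen  | 35233
Austen  | 36456
Borges  | 29860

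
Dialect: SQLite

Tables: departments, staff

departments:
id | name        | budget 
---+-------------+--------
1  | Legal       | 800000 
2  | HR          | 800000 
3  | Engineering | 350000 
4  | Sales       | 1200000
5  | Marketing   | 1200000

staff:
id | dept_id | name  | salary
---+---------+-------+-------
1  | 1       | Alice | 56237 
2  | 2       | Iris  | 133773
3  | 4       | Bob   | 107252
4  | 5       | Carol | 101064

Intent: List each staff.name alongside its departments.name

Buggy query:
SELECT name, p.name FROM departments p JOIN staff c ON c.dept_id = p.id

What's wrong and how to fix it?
Bug: 'name' exists in both joined tables, so the database can't tell which one is meant

Fix: Prefix ambiguous columns with the table alias

Corrected query:
SELECT c.name, p.name FROM departments p JOIN staff c ON c.dept_id = p.id

Result:
name  | name     
------+----------
Alice | Legal    
Iris  | HR       
Bob   | Sales    
Carol | Marketing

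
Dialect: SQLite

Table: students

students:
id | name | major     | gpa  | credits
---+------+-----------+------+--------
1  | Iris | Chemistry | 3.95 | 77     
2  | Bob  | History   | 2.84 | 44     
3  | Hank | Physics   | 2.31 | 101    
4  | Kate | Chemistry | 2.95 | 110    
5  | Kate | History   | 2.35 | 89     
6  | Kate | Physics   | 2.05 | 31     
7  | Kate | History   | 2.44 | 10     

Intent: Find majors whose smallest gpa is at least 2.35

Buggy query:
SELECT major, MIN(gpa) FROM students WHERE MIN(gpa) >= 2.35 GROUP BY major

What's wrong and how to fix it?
Bug: MIN() in WHERE is a misuse of aggregate

Fix: Use HAVING for the per-group MIN condition

Corrected query:
SELECT major, MIN(gpa) FROM students GROUP BY major HAVING MIN(gpa) >= 2.35

Result:
major     | MIN(gpa)
----------+---------
Chemistry | 2.95    
History   | 2.35    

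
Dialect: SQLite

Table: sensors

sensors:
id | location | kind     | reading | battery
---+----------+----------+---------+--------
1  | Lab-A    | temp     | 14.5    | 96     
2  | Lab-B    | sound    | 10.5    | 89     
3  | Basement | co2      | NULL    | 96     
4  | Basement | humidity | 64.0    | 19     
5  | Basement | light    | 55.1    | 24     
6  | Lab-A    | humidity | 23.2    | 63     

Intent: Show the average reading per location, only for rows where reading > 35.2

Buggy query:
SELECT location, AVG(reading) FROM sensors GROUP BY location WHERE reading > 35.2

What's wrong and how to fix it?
Bug: WHERE cannot follow GROUP BY

Fix: Move the WHERE clause before GROUP BY

Corrected query:
SELECT location, AVG(reading) FROM sensors WHERE reading > 35.2 GROUP BY location

Result:
location | AVG(reading)
---------+-------------
Basement | 59.55       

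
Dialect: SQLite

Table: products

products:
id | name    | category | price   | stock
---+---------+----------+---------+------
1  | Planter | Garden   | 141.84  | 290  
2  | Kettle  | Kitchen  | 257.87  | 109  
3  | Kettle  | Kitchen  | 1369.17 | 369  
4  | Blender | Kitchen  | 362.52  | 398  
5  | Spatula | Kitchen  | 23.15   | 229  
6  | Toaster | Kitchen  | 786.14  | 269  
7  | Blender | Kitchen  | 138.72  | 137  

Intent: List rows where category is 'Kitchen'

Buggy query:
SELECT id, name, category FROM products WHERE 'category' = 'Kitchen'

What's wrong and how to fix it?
Bug: 'category' in single quotes is a string literal, not the column; the comparison is literal-vs-literal and never true

Fix: Reference the column as category without single quotes

Corrected query:
SELECT id, name, category FROM products WHERE category = 'Kitchen'

Result:
id | name    | category
---+---------+---------
2  | Kettle  | Kitchen 
3  | Kettle  | Kitchen 
4  | Blender | Kitchen 
5  | Spatula | Kitchen 
6  | Toaster | Kitchen 
7  | Blender | Kitchen 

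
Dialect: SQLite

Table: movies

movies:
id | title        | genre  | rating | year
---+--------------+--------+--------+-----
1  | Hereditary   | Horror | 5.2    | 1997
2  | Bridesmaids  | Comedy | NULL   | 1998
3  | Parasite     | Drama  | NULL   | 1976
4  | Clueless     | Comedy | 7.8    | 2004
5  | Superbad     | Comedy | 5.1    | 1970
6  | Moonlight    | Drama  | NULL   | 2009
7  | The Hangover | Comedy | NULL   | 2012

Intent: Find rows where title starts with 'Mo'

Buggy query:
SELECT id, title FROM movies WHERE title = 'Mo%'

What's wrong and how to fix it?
Bug: Wildcards only work with LIKE; '=' treats '%' as a literal character

Fix: Replace '=' with LIKE so 'Mo%' is treated as a pattern

Corrected query:
SELECT id, title FROM movies WHERE title LIKE 'Mo%'

Result:
id | title    
---+----------
6  | Moonlight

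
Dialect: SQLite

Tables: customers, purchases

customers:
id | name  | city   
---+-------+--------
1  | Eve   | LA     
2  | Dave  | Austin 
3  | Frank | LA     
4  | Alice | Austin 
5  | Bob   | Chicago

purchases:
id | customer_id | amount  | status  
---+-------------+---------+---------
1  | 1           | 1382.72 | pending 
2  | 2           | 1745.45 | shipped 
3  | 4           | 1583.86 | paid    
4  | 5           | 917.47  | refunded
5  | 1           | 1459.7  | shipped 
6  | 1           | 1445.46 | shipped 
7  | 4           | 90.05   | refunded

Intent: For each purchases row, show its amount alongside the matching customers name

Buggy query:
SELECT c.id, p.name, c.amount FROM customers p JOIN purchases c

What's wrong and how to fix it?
Bug: Missing join condition: each purchases row is matched to all customers rows instead of just its own

Fix: Specify the join condition linking the foreign key to the parent id

Corrected query:
SELECT c.id, p.name, c.amount FROM customers p JOIN purchases c ON c.customer_id = p.id

Result:
id | name  | amount 
---+-------+--------
1  | Eve   | 1382.72
2  | Dave  | 1745.45
3  | Alice | 1583.86
4  | Bob   | 917.47 
5  | Eve   | 1459.7 
6  | Eve   | 1445.46
7  | Alice | 90.05  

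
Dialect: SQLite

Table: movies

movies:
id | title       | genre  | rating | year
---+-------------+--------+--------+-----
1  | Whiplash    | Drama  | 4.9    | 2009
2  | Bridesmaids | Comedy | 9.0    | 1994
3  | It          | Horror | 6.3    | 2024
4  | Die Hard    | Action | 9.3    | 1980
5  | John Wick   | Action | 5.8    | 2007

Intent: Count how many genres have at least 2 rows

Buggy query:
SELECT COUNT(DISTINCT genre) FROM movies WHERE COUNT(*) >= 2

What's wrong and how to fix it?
Bug: COUNT(*) cannot appear in WHERE; the per-group count doesn't exist yet

Fix: Group first with HAVING COUNT(*) >= 2, then COUNT the resulting groups

Corrected query:
SELECT COUNT(*) FROM (SELECT genre FROM movies GROUP BY genre HAVING COUNT(*) >= 2)

Result:
COUNT(*)
--------
1       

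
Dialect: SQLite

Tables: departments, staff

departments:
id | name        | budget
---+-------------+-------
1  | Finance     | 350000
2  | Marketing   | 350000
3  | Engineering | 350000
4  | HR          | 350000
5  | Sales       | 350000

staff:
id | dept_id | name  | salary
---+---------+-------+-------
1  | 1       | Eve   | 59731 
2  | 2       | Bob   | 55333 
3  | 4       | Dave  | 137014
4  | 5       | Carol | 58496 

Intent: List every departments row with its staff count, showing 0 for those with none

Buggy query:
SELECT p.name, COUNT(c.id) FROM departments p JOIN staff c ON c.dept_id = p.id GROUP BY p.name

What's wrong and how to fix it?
Bug: An inner join excludes parents with zero children

Fix: Use LEFT JOIN so parents without children still appear (COUNT(c.id) gives 0)

Corrected query:
SELECT p.name, COUNT(c.id) FROM departments p LEFT JOIN staff c ON c.dept_id = p.id GROUP BY p.name

Result:
name        | COUNT(c.id)
------------+------------
Engineering | 0          
Finance     | 1          
HR          | 1          
Marketing   | 1          
Sales       | 1          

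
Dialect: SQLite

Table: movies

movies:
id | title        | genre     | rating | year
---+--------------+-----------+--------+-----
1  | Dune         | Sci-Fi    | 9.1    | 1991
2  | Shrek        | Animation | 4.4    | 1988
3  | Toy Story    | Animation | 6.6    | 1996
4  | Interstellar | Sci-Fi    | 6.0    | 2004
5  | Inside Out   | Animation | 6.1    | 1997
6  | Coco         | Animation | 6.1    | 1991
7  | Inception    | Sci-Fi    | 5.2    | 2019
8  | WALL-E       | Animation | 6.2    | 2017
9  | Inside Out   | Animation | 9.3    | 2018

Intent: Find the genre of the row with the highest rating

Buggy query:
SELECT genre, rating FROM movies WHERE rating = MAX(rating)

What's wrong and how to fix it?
Bug: WHERE is evaluated per row; an aggregate over the whole table isn't defined there

Fix: Use a subquery: WHERE rating = (SELECT MAX(rating) FROM movies)

Corrected query:
SELECT genre, rating FROM movies WHERE rating = (SELECT MAX(rating) FROM movies)

Result:
genre     | rating
----------+-------
Animation | 9.3   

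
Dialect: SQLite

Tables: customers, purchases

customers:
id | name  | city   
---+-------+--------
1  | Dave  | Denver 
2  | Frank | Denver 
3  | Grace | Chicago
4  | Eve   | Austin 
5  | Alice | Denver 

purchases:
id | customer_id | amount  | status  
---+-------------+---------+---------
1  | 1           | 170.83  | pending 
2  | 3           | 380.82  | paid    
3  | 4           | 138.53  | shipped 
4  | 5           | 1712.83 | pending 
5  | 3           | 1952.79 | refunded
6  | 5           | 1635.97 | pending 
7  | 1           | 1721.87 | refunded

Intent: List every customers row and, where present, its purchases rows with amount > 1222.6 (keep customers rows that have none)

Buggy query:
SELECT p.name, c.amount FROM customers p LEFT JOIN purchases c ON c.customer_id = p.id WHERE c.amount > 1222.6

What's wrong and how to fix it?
Bug: A WHERE condition on the right-hand table after LEFT JOIN drops unmatched parents

Fix: Move the right-table condition into the ON clause so unmatched parents are kept

Corrected query:
SELECT p.name, c.amount FROM customers p LEFT JOIN purchases c ON c.customer_id = p.id AND c.amount > 1222.6

Result:
name  | amount 
------+--------
Dave  | 1721.87
Frank | NULL   
Grace | 1952.79
Eve   | NULL   
Alice | 1635.97
Alice | 1712.83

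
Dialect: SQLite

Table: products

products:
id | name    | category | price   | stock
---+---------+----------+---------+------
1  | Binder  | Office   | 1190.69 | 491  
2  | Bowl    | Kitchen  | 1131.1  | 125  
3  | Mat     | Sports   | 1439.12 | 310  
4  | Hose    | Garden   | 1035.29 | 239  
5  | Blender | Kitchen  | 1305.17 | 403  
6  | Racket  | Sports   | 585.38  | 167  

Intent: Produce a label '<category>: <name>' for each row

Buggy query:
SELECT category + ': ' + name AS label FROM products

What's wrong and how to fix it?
Bug: SQLite uses || for string concatenation; + coerces text to numbers (yielding 0)

Fix: Use the || operator for string concatenation

Corrected query:
SELECT category || ': ' || name AS label FROM products

Result:
label           
----------------
Office: Binder  
Kitchen: Bowl   
Sports: Mat     
Garden: Hose    
Kitchen: Blender
Sports: Racket  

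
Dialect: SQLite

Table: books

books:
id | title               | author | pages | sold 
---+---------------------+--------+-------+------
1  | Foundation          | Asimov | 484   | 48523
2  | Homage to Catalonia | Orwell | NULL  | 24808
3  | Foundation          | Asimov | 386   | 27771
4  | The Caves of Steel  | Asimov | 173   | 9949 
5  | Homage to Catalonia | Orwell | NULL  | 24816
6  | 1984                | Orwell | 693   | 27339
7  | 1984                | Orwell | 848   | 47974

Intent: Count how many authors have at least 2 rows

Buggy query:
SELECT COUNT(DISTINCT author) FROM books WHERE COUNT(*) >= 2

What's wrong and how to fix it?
Bug: WHERE filters individual rows, not groups, so a group-level COUNT is invalid there

Fix: Group first with HAVING COUNT(*) >= 2, then COUNT the resulting groups

Corrected query:
SELECT COUNT(*) FROM (SELECT author FROM books GROUP BY author HAVING COUNT(*) >= 2)

Result:
COUNT(*)
--------
2       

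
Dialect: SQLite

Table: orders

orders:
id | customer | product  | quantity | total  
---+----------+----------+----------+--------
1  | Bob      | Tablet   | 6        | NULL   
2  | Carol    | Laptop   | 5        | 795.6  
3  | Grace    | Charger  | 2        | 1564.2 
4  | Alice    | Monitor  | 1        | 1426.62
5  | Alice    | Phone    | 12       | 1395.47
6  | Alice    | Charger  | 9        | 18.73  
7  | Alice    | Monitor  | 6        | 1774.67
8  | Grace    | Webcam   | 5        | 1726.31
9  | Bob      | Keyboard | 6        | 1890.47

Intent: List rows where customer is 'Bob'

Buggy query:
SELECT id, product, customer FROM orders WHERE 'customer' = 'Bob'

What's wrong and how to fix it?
Bug: 'customer' in single quotes is a string literal, not the column; the comparison is literal-vs-literal and never true

Fix: Remove the quotes around the column name (or use double quotes for an identifier)

Corrected query:
SELECT id, product, customer FROM orders WHERE customer = 'Bob'

Result:
id | product  | customer
---+----------+---------
1  | Tablet   | Bob     
9  | Keyboard | Bob     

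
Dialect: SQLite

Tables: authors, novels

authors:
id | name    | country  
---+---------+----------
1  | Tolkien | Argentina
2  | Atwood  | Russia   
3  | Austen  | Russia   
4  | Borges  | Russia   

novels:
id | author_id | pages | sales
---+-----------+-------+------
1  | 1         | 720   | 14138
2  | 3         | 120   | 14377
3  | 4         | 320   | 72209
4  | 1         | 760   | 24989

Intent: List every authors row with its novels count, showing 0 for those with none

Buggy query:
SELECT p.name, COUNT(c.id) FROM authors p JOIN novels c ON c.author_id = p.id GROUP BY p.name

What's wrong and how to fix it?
Bug: An inner join excludes parents with zero children

Fix: Switch to LEFT JOIN to retain unmatched parent rows

Corrected query:
SELECT p.name, COUNT(c.id) FROM authors p LEFT JOIN novels c ON c.author_id = p.id GROUP BY p.name

Result:
name    | COUNT(c.id)
--------+------------
Atwood  | 0          
Austen  | 1          
Borges  | 1          
Tolkien | 2          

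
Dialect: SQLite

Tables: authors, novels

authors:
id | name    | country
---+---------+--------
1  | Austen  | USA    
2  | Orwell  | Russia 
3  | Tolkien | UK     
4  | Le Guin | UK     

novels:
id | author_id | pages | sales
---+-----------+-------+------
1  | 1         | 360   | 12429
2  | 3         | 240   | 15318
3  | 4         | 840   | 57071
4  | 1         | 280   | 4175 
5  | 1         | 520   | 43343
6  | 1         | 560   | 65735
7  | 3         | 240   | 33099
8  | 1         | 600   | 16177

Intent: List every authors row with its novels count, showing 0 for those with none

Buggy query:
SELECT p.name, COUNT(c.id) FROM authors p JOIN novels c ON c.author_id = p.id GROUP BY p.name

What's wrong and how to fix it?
Bug: An inner join excludes parents with zero children

Fix: Switch to LEFT JOIN to retain unmatched parent rows

Corrected query:
SELECT p.name, COUNT(c.id) FROM authors p LEFT JOIN novels c ON c.author_id = p.id GROUP BY p.name

Result:
name    | COUNT(c.id)
--------+------------
Austen  | 5          
Le Guin | 1          
Orwell  | 0          
Tolkien | 2          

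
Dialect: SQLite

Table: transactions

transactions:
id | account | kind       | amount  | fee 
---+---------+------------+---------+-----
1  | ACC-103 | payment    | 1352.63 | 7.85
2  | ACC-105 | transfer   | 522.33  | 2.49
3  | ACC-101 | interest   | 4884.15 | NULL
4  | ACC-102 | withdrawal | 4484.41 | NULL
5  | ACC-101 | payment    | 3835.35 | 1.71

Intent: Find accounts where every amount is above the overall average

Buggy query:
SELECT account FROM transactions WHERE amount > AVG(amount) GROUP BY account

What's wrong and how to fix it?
Bug: AVG() is an aggregate; it can't sit directly in WHERE

Fix: Compute the overall average in a scalar subquery and compare each group's MIN against it in HAVING

Corrected query:
SELECT account FROM transactions GROUP BY account HAVING MIN(amount) > (SELECT AVG(amount) FROM transactions)

Result:
account
-------
ACC-101
ACC-102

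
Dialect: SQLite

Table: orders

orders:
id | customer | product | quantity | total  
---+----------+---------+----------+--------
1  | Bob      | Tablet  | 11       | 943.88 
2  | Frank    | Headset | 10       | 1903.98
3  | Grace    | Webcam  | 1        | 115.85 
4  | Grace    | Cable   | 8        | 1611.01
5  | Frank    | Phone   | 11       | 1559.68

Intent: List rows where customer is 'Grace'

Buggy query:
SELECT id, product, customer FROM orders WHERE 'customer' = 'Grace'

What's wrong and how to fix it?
Bug: Single quotes denote string literals in SQL; the column name is being compared as a constant string

Fix: Remove the quotes around the column name (or use double quotes for an identifier)

Corrected query:
SELECT id, product, customer FROM orders WHERE customer = 'Grace'

Result:
id | product | customer
---+---------+---------
3  | Webcam  | Grace   
4  | Cable   | Grace   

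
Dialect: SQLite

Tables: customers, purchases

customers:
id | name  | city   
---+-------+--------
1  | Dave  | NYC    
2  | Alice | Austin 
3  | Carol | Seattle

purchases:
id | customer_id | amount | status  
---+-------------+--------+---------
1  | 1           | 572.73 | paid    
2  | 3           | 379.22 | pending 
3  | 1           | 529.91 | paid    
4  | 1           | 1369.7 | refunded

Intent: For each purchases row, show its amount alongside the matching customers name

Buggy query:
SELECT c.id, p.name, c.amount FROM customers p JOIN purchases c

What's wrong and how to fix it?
Bug: JOIN with no ON clause produces a cartesian product; every purchases row pairs with every customers row

Fix: Add ON c.customer_id = p.id to the JOIN

Corrected query:
SELECT c.id, p.name, c.amount FROM customers p JOIN purchases c ON c.customer_id = p.id

Result:
id | name  | amount
---+-------+-------
1  | Dave  | 572.73
2  | Carol | 379.22
3  | Dave  | 529.91
4  | Dave  | 1369.7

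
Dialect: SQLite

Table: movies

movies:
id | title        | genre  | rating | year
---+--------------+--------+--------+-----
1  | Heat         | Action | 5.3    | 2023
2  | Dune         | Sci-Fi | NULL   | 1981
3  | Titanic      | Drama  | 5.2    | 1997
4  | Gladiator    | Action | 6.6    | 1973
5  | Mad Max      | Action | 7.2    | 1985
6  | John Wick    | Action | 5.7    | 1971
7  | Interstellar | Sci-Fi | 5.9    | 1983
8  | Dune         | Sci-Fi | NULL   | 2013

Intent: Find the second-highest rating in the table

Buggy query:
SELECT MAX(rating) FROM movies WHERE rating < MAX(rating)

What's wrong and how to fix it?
Bug: The inner MAX is an aggregate inside WHERE, which is not allowed

Fix: Put the inner MAX in a scalar subquery

Corrected query:
SELECT MAX(rating) FROM movies WHERE rating < (SELECT MAX(rating) FROM movies)

Result:
MAX(rating)
-----------
6.6        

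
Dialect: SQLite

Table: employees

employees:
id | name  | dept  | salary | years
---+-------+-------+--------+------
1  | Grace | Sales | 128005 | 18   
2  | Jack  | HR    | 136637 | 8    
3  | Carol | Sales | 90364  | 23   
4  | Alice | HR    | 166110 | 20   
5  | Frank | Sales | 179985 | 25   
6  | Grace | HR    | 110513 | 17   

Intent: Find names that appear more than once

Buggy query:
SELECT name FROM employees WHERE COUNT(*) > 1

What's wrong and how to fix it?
Bug: WHERE can't reference COUNT(*); aggregates are computed after WHERE

Fix: GROUP BY name, then filter groups with HAVING COUNT(*) > 1

Corrected query:
SELECT name FROM employees GROUP BY name HAVING COUNT(*) > 1

Result:
name 
-----
Grace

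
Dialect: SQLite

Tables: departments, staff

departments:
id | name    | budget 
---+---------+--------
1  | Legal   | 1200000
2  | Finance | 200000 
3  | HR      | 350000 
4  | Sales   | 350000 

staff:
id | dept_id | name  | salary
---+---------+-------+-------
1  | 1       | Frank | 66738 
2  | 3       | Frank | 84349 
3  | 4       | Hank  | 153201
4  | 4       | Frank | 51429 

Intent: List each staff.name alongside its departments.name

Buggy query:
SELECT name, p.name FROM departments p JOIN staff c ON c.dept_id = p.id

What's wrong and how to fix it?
Bug: Both tables have a 'name' column; the unqualified reference is ambiguous

Fix: Qualify the column with its table alias (c.name)

Corrected query:
SELECT c.name, p.name FROM departments p JOIN staff c ON c.dept_id = p.id

Result:
name  | name 
------+------
Frank | Legal
Frank | HR   
Hank  | Sales
Frank | Sales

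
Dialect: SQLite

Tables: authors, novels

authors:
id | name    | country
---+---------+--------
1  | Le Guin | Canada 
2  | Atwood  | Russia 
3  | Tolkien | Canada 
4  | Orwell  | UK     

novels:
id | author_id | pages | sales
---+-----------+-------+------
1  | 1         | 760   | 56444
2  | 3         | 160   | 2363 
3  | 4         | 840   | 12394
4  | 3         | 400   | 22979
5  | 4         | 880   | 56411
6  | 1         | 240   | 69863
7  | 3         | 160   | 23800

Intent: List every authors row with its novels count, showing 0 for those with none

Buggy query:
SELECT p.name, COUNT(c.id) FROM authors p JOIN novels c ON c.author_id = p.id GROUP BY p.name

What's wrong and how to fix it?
Bug: INNER JOIN drops authors rows that have no matching novels rows

Fix: Switch to LEFT JOIN to retain unmatched parent rows

Corrected query:
SELECT p.name, COUNT(c.id) FROM authors p LEFT JOIN novels c ON c.author_id = p.id GROUP BY p.name

Result:
name    | COUNT(c.id)
--------+------------
Atwood  | 0          
Le Guin | 2          
Orwell  | 2          
Tolkien | 3          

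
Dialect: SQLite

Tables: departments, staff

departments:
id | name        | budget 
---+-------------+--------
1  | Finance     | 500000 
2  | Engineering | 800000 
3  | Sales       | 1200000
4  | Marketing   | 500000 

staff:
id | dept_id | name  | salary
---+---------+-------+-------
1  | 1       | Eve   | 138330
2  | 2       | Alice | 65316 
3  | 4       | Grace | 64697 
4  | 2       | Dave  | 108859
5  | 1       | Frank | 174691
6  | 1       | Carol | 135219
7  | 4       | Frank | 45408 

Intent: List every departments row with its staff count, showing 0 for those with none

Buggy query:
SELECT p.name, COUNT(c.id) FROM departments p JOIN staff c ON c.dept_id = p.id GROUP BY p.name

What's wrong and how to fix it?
Bug: An inner join excludes parents with zero children

Fix: Use LEFT JOIN so parents without children still appear (COUNT(c.id) gives 0)

Corrected query:
SELECT p.name, COUNT(c.id) FROM departments p LEFT JOIN staff c ON c.dept_id = p.id GROUP BY p.name

Result:
name        | COUNT(c.id)
------------+------------
Engineering | 2          
Finance     | 3          
Marketing   | 2          
Sales       | 0          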